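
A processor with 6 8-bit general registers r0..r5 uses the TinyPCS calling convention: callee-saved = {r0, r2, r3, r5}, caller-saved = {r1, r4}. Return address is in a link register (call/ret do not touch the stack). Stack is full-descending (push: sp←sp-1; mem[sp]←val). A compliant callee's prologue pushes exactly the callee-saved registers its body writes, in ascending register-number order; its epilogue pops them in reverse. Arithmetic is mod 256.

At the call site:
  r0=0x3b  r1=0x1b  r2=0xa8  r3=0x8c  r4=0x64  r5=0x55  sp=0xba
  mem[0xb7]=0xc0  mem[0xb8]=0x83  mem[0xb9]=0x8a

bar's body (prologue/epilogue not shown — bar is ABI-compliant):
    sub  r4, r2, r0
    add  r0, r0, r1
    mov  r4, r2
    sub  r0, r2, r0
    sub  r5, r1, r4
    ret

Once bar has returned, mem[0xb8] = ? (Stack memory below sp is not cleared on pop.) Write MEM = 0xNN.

prologue: push r0 → mem[0xb9]=0x3b, sp=0xb9
prologue: push r5 → mem[0xb8]=0x55, sp=0xb8
body[0] sub  r4, r2, r0 → r4=0x6d
body[1] add  r0, r0, r1 → r0=0x56
body[2] mov  r4, r2 → r4=0xa8
body[3] sub  r0, r2, r0 → r0=0x52
body[4] sub  r5, r1, r4 → r5=0x73
epilogue: pop r5=0x55, sp=0xb9
epilogue: pop r0=0x3b, sp=0xba
prologue pushed ['r0', 'r5'] at ['0xb9', '0xb8']

MEM = 0x55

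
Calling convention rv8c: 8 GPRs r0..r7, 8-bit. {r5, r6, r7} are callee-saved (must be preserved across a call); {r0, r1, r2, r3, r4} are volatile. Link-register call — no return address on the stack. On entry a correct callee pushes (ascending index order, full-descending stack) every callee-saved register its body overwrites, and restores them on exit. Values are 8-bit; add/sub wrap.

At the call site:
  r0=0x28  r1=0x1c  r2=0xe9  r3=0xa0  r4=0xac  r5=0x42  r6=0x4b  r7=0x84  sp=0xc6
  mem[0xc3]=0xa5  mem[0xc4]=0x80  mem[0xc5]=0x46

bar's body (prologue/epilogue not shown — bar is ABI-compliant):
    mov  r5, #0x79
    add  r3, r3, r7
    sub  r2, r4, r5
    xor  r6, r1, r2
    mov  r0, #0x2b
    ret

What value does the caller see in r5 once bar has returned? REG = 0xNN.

prologue: push r5 → mem[0xc5]=0x42, sp=0xc5
prologue: push r6 → mem[0xc4]=0x4b, sp=0xc4
body[0] mov  r5, #0x79 → r5=0x79
body[1] add  r3, r3, r7 → r3=0x24
body[2] sub  r2, r4, r5 → r2=0x33
body[3] xor  r6, r1, r2 → r6=0x2f
body[4] mov  r0, #0x2b → r0=0x2b
epilogue: pop r6=0x4b, sp=0xc5
epilogue: pop r5=0x42, sp=0xc6
r5 is callee-saved → restored

REG = 0x42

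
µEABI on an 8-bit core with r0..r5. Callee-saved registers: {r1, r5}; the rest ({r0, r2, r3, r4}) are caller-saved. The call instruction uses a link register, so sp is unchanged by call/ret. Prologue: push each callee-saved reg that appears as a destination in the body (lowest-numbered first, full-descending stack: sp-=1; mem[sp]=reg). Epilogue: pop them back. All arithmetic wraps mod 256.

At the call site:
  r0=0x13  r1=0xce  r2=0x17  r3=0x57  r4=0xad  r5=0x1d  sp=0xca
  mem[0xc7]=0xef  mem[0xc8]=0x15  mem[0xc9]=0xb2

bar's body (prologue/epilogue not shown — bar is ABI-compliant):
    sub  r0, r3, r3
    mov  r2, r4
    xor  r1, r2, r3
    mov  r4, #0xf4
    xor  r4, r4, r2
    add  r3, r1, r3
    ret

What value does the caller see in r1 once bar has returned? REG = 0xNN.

prologue: push r1 → mem[0xc9]=0xce, sp=0xc9
body[0] sub  r0, r3, r3 → r0=0x00
body[1] mov  r2, r4 → r2=0xad
body[2] xor  r1, r2, r3 → r1=0xfa
body[3] mov  r4, #0xf4 → r4=0xf4
body[4] xor  r4, r4, r2 → r4=0x59
body[5] add  r3, r1, r3 → r3=0x51
epilogue: pop r1=0xce, sp=0xca
r1 is callee-saved → restored

REG = 0xce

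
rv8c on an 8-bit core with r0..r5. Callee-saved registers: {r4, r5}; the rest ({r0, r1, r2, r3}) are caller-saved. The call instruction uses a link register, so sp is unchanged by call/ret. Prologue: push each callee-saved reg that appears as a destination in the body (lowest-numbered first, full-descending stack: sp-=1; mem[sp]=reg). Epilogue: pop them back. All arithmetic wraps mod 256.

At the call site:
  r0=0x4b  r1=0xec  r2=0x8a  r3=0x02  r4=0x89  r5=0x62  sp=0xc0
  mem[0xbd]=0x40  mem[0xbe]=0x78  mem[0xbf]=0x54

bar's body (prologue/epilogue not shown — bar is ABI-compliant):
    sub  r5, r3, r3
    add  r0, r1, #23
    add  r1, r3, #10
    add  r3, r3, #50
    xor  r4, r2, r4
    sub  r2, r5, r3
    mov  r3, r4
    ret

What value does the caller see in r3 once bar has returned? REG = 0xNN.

prologue: push r4 -> mem[0xbf]=0x89, sp=0xbf
prologue: push r5 -> mem[0xbe]=0x62, sp=0xbe
body[0] sub  r5, r3, r3 -> r5=0x00
body[1] add  r0, r1, #23 -> r0=0x03
body[2] add  r1, r3, #10 -> r1=0x0c
body[3] add  r3, r3, #50 -> r3=0x34
body[4] xor  r4, r2, r4 -> r4=0x03
body[5] sub  r2, r5, r3 -> r2=0xcc
body[6] mov  r3, r4 -> r3=0x03
epilogue: pop r5=0x62, sp=0xbf
epilogue: pop r4=0x89, sp=0xc0
r3 is caller-saved -> body value

REG = 0x03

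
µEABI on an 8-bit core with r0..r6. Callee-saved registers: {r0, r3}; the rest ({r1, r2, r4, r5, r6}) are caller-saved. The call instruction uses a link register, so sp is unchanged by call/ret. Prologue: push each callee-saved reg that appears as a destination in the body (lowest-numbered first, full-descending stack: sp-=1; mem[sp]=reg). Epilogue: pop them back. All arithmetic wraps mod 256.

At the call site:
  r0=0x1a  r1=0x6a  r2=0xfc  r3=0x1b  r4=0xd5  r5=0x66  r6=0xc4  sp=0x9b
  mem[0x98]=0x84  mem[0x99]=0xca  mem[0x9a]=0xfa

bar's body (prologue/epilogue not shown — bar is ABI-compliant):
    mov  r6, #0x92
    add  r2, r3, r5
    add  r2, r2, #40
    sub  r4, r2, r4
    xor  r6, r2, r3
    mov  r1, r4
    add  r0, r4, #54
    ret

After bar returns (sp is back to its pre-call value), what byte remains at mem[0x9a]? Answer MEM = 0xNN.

prologue: push r0 -> mem[0x9a]=0x1a, sp=0x9a
body[0] mov  r6, #0x92 -> r6=0x92
body[1] add  r2, r3, r5 -> r2=0x81
body[2] add  r2, r2, #40 -> r2=0xa9
body[3] sub  r4, r2, r4 -> r4=0xd4
body[4] xor  r6, r2, r3 -> r6=0xb2
body[5] mov  r1, r4 -> r1=0xd4
body[6] add  r0, r4, #54 -> r0=0x0a
epilogue: pop r0=0x1a, sp=0x9b
prologue pushed ['r0'] at ['0x9a']

MEM = 0x1a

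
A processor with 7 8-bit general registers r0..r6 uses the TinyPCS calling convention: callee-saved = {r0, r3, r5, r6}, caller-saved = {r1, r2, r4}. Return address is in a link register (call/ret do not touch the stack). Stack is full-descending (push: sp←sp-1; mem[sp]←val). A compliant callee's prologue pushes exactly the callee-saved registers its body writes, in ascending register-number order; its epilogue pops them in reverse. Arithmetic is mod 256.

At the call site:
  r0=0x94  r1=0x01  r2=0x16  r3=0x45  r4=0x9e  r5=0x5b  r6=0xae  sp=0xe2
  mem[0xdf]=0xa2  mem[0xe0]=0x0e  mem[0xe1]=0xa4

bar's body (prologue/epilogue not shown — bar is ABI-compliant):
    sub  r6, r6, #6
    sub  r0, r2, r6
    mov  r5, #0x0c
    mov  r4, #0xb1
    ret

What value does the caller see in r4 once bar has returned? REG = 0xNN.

prologue: push r0 → mem[0xe1]=0x94, sp=0xe1
prologue: push r5 → mem[0xe0]=0x5b, sp=0xe0
prologue: push r6 → mem[0xdf]=0xae, sp=0xdf
body[0] sub  r6, r6, #6 → r6=0xa8
body[1] sub  r0, r2, r6 → r0=0x6e
body[2] mov  r5, #0x0c → r5=0x0c
body[3] mov  r4, #0xb1 → r4=0xb1
epilogue: pop r6=0xae, sp=0xe0
epilogue: pop r5=0x5b, sp=0xe1
epilogue: pop r0=0x94, sp=0xe2
r4 is caller-saved → body value

REG = 0xb1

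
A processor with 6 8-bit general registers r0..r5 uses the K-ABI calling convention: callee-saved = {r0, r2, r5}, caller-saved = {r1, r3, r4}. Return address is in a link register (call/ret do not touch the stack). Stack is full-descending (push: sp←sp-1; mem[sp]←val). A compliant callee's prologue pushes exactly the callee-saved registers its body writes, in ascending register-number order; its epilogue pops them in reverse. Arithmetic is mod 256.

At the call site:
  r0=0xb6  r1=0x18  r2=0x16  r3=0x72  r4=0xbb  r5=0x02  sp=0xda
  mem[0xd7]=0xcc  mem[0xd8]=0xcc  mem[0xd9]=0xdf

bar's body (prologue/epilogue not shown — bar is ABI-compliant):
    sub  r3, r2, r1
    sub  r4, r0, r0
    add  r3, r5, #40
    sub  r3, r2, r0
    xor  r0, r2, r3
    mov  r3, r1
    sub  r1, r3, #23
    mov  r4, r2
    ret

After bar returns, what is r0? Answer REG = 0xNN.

prologue: push r0 → mem[0xd9]=0xb6, sp=0xd9
body[0] sub  r3, r2, r1 → r3=0xfe
body[1] sub  r4, r0, r0 → r4=0x00
body[2] add  r3, r5, #40 → r3=0x2a
body[3] sub  r3, r2, r0 → r3=0x60
body[4] xor  r0, r2, r3 → r0=0x76
body[5] mov  r3, r1 → r3=0x18
body[6] sub  r1, r3, #23 → r1=0x01
body[7] mov  r4, r2 → r4=0x16
epilogue: pop r0=0xb6, sp=0xda
r0 is callee-saved → restored

REG = 0xb6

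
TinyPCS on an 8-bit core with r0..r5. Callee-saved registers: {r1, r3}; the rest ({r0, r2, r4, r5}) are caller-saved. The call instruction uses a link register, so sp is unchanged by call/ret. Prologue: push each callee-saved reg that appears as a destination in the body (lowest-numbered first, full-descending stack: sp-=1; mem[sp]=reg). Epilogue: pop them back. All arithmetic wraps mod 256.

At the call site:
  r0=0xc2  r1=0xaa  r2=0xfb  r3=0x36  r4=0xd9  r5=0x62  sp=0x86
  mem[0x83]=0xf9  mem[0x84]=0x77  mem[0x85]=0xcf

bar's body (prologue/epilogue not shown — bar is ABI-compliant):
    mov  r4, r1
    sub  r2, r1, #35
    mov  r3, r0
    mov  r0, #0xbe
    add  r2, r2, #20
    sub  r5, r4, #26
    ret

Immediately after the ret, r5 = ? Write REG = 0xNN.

prologue: push r3 → mem[0x85]=0x36, sp=0x85
body[0] mov  r4, r1 → r4=0xaa
body[1] sub  r2, r1, #35 → r2=0x87
body[2] mov  r3, r0 → r3=0xc2
body[3] mov  r0, #0xbe → r0=0xbe
body[4] add  r2, r2, #20 → r2=0x9b
body[5] sub  r5, r4, #26 → r5=0x90
epilogue: pop r3=0x36, sp=0x86
r5 is caller-saved → body value

REG = 0x90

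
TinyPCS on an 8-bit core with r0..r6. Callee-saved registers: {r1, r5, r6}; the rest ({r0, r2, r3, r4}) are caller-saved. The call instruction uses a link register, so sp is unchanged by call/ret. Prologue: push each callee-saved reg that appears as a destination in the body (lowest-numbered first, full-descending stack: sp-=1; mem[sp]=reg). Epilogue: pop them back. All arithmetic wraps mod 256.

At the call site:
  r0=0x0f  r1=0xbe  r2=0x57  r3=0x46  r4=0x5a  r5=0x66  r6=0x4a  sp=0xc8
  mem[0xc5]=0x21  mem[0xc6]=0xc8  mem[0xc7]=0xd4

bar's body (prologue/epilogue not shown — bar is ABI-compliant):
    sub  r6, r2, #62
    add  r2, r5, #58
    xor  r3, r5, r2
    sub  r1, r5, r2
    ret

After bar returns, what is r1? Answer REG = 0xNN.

REG = 0xbe

prologue: push r1 -> mem[0xc7]=0xbe, sp=0xc7
prologue: push r6 -> mem[0xc6]=0x4a, sp=0xc6
body[0] sub  r6, r2, #62 -> r6=0x19
body[1] add  r2, r5, #58 -> r2=0xa0
body[2] xor  r3, r5, r2 -> r3=0xc6
body[3] sub  r1, r5, r2 -> r1=0xc6
epilogue: pop r6=0x4a, sp=0xc7
epilogue: pop r1=0xbe, sp=0xc8
r1 is callee-saved -> restored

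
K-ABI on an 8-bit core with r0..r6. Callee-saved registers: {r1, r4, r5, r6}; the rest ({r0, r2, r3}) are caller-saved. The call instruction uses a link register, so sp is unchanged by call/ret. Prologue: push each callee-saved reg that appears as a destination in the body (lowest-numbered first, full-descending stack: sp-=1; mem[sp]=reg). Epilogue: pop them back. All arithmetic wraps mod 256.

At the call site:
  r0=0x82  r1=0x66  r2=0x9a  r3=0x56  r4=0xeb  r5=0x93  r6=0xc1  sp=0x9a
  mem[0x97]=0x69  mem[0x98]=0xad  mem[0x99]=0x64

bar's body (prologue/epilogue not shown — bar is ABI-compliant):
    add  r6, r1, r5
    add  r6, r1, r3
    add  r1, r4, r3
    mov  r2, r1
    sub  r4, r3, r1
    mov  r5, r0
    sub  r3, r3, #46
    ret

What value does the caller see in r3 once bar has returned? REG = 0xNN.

REG = 0x28

prologue: push r1 -> mem[0x99]=0x66, sp=0x99
prologue: push r4 -> mem[0x98]=0xeb, sp=0x98
prologue: push r5 -> mem[0x97]=0x93, sp=0x97
prologue: push r6 -> mem[0x96]=0xc1, sp=0x96
body[0] add  r6, r1, r5 -> r6=0xf9
body[1] add  r6, r1, r3 -> r6=0xbc
body[2] add  r1, r4, r3 -> r1=0x41
body[3] mov  r2, r1 -> r2=0x41
body[4] sub  r4, r3, r1 -> r4=0x15
body[5] mov  r5, r0 -> r5=0x82
body[6] sub  r3, r3, #46 -> r3=0x28
epilogue: pop r6=0xc1, sp=0x97
epilogue: pop r5=0x93, sp=0x98
epilogue: pop r4=0xeb, sp=0x99
epilogue: pop r1=0x66, sp=0x9a
r3 is caller-saved -> body value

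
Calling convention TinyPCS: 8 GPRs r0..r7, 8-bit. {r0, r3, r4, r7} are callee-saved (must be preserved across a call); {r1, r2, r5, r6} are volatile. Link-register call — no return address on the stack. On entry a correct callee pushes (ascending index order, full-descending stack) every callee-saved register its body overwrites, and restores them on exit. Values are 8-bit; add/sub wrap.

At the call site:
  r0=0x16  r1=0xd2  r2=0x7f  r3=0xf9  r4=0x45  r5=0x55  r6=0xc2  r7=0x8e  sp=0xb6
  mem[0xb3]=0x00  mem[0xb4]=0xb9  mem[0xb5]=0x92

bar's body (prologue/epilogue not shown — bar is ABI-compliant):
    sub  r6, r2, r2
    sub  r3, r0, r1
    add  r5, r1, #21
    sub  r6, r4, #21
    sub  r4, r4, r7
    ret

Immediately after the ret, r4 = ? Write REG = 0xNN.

prologue: push r3 -> mem[0xb5]=0xf9, sp=0xb5
prologue: push r4 -> mem[0xb4]=0x45, sp=0xb4
body[0] sub  r6, r2, r2 -> r6=0x00
body[1] sub  r3, r0, r1 -> r3=0x44
body[2] add  r5, r1, #21 -> r5=0xe7
body[3] sub  r6, r4, #21 -> r6=0x30
body[4] sub  r4, r4, r7 -> r4=0xb7
epilogue: pop r4=0x45, sp=0xb5
epilogue: pop r3=0xf9, sp=0xb6
r4 is callee-saved -> restored

REG = 0x45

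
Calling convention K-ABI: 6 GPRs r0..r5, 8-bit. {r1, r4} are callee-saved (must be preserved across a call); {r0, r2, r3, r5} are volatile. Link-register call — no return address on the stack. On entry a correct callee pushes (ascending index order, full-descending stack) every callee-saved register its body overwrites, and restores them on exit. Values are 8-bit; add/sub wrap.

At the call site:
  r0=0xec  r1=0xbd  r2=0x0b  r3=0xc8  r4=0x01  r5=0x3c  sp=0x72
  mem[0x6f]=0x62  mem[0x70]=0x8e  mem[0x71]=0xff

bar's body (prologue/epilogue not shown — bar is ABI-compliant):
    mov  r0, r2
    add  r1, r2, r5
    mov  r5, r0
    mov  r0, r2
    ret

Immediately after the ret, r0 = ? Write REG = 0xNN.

REG = 0x0b

prologue: push r1 → mem[0x71]=0xbd, sp=0x71
body[0] mov  r0, r2 → r0=0x0b
body[1] add  r1, r2, r5 → r1=0x47
body[2] mov  r5, r0 → r5=0x0b
body[3] mov  r0, r2 → r0=0x0b
epilogue: pop r1=0xbd, sp=0x72
r0 is caller-saved → body value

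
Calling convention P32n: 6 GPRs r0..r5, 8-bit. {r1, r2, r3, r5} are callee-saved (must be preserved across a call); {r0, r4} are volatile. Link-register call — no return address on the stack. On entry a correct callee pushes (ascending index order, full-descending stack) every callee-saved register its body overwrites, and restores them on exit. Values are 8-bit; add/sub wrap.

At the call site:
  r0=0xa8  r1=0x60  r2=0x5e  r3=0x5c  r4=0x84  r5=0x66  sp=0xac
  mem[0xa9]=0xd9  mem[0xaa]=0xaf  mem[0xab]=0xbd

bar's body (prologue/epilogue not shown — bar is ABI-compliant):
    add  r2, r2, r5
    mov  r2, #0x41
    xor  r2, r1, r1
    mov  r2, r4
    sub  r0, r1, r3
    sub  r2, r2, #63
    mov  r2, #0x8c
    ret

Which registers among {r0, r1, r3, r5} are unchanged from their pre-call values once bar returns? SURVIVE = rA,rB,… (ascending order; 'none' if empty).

SURVIVE = r1,r3,r5

prologue: push r2 -> mem[0xab]=0x5e, sp=0xab
body[0] add  r2, r2, r5 -> r2=0xc4
body[1] mov  r2, #0x41 -> r2=0x41
body[2] xor  r2, r1, r1 -> r2=0x00
body[3] mov  r2, r4 -> r2=0x84
body[4] sub  r0, r1, r3 -> r0=0x04
body[5] sub  r2, r2, #63 -> r2=0x45
body[6] mov  r2, #0x8c -> r2=0x8c
epilogue: pop r2=0x5e, sp=0xac
r0: caller-saved, written=True
r1: callee-saved, written=False
r3: callee-saved, written=False
r5: callee-saved, written=False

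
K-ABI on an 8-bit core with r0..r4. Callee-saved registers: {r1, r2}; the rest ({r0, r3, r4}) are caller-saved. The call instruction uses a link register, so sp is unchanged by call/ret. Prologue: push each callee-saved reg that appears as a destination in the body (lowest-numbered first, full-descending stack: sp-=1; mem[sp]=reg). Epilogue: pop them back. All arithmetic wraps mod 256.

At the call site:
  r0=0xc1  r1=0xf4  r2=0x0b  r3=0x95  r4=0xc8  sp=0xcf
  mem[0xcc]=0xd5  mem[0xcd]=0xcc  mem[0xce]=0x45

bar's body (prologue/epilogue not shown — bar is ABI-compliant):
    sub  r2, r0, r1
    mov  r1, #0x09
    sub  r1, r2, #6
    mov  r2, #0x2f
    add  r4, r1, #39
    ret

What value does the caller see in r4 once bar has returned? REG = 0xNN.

REG = 0xee

prologue: push r1 → mem[0xce]=0xf4, sp=0xce
prologue: push r2 → mem[0xcd]=0x0b, sp=0xcd
body[0] sub  r2, r0, r1 → r2=0xcd
body[1] mov  r1, #0x09 → r1=0x09
body[2] sub  r1, r2, #6 → r1=0xc7
body[3] mov  r2, #0x2f → r2=0x2f
body[4] add  r4, r1, #39 → r4=0xee
epilogue: pop r2=0x0b, sp=0xce
epilogue: pop r1=0xf4, sp=0xcf
r4 is caller-saved → body value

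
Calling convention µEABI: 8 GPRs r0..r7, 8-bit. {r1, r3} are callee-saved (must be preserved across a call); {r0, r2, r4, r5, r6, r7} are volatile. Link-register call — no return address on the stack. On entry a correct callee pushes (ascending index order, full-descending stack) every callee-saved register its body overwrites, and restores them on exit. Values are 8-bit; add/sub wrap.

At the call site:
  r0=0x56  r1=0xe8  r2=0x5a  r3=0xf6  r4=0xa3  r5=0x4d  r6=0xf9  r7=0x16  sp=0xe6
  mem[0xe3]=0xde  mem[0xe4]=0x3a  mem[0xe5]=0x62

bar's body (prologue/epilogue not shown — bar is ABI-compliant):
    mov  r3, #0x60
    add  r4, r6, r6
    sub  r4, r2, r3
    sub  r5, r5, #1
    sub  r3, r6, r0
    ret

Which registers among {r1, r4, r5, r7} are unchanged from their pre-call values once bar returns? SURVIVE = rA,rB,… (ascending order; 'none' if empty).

prologue: push r3 -> mem[0xe5]=0xf6, sp=0xe5
body[0] mov  r3, #0x60 -> r3=0x60
body[1] add  r4, r6, r6 -> r4=0xf2
body[2] sub  r4, r2, r3 -> r4=0xfa
body[3] sub  r5, r5, #1 -> r5=0x4c
body[4] sub  r3, r6, r0 -> r3=0xa3
epilogue: pop r3=0xf6, sp=0xe6
r1: callee-saved, written=False
r4: caller-saved, written=True
r5: caller-saved, written=True
r7: caller-saved, written=False

SURVIVE = r1,r7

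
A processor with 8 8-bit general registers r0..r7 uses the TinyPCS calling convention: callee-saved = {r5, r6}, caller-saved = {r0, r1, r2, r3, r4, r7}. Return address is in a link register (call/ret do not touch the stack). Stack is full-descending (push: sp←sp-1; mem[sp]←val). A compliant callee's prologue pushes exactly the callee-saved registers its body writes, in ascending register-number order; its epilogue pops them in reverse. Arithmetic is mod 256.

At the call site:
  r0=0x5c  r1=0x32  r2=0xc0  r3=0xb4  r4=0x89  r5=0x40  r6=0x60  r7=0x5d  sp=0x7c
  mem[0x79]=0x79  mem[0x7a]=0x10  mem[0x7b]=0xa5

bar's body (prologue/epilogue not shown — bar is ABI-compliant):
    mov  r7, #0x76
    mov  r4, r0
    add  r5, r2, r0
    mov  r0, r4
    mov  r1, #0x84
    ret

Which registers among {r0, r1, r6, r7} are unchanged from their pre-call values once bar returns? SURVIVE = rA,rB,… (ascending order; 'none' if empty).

prologue: push r5 -> mem[0x7b]=0x40, sp=0x7b
body[0] mov  r7, #0x76 -> r7=0x76
body[1] mov  r4, r0 -> r4=0x5c
body[2] add  r5, r2, r0 -> r5=0x1c
body[3] mov  r0, r4 -> r0=0x5c
body[4] mov  r1, #0x84 -> r1=0x84
epilogue: pop r5=0x40, sp=0x7c
r0: caller-saved, written=True
r1: caller-saved, written=True
r6: callee-saved, written=False
r7: caller-saved, written=True

SURVIVE = r0,r6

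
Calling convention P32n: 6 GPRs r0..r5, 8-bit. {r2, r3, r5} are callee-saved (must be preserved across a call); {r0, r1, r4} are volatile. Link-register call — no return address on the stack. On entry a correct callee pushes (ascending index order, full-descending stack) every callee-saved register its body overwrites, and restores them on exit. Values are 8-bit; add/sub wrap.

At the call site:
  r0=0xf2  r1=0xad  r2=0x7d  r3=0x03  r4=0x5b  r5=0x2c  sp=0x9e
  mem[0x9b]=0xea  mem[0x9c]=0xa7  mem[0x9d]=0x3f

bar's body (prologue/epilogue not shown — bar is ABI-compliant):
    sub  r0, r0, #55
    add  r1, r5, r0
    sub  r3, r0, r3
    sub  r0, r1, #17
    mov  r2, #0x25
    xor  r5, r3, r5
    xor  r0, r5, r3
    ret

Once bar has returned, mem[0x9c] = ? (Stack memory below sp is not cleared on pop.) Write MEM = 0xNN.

prologue: push r2 → mem[0x9d]=0x7d, sp=0x9d
prologue: push r3 → mem[0x9c]=0x03, sp=0x9c
prologue: push r5 → mem[0x9b]=0x2c, sp=0x9b
body[0] sub  r0, r0, #55 → r0=0xbb
body[1] add  r1, r5, r0 → r1=0xe7
body[2] sub  r3, r0, r3 → r3=0xb8
body[3] sub  r0, r1, #17 → r0=0xd6
body[4] mov  r2, #0x25 → r2=0x25
body[5] xor  r5, r3, r5 → r5=0x94
body[6] xor  r0, r5, r3 → r0=0x2c
epilogue: pop r5=0x2c, sp=0x9c
epilogue: pop r3=0x03, sp=0x9d
epilogue: pop r2=0x7d, sp=0x9e
prologue pushed ['r2', 'r3', 'r5'] at ['0x9d', '0x9c', '0x9b']

MEM = 0x03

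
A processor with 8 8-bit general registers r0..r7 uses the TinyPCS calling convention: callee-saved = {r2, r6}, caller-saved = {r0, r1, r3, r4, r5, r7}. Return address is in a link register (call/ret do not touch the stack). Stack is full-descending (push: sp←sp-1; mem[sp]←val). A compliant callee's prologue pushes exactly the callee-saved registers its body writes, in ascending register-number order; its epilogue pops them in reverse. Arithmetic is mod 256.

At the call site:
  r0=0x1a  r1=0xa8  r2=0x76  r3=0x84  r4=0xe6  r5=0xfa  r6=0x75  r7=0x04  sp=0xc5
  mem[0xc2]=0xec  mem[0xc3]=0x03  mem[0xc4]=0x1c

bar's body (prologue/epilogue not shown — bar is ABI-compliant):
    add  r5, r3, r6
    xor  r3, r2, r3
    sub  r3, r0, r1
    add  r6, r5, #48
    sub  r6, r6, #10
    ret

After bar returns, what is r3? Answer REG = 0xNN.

prologue: push r6 -> mem[0xc4]=0x75, sp=0xc4
body[0] add  r5, r3, r6 -> r5=0xf9
body[1] xor  r3, r2, r3 -> r3=0xf2
body[2] sub  r3, r0, r1 -> r3=0x72
body[3] add  r6, r5, #48 -> r6=0x29
body[4] sub  r6, r6, #10 -> r6=0x1f
epilogue: pop r6=0x75, sp=0xc5
r3 is caller-saved -> body value

REG = 0x72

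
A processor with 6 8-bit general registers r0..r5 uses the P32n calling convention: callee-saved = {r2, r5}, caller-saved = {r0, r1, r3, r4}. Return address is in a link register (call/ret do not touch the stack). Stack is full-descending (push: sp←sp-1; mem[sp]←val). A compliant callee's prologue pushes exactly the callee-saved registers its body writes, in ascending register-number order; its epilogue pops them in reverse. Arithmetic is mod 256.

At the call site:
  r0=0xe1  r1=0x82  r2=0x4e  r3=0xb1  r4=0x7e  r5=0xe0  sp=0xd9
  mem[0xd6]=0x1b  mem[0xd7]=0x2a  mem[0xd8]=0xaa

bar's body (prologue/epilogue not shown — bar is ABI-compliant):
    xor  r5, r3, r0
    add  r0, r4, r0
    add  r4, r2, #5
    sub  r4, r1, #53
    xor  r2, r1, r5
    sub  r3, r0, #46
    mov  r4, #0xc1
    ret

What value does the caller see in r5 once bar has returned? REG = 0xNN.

prologue: push r2 → mem[0xd8]=0x4e, sp=0xd8
prologue: push r5 → mem[0xd7]=0xe0, sp=0xd7
body[0] xor  r5, r3, r0 → r5=0x50
body[1] add  r0, r4, r0 → r0=0x5f
body[2] add  r4, r2, #5 → r4=0x53
body[3] sub  r4, r1, #53 → r4=0x4d
body[4] xor  r2, r1, r5 → r2=0xd2
body[5] sub  r3, r0, #46 → r3=0x31
body[6] mov  r4, #0xc1 → r4=0xc1
epilogue: pop r5=0xe0, sp=0xd8
epilogue: pop r2=0x4e, sp=0xd9
r5 is callee-saved → restored

REG = 0xe0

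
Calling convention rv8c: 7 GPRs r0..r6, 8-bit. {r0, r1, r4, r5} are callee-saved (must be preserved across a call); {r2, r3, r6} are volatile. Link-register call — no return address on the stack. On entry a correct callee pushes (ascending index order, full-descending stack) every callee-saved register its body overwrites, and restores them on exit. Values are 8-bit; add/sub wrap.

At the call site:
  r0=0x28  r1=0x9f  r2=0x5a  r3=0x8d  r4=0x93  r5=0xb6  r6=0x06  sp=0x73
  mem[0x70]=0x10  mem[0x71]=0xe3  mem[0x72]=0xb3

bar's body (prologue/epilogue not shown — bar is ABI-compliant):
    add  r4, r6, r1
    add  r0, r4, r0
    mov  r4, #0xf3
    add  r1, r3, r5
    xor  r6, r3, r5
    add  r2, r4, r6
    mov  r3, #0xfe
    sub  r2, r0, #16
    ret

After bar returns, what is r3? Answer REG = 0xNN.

prologue: push r0 → mem[0x72]=0x28, sp=0x72
prologue: push r1 → mem[0x71]=0x9f, sp=0x71
prologue: push r4 → mem[0x70]=0x93, sp=0x70
body[0] add  r4, r6, r1 → r4=0xa5
body[1] add  r0, r4, r0 → r0=0xcd
body[2] mov  r4, #0xf3 → r4=0xf3
body[3] add  r1, r3, r5 → r1=0x43
body[4] xor  r6, r3, r5 → r6=0x3b
body[5] add  r2, r4, r6 → r2=0x2e
body[6] mov  r3, #0xfe → r3=0xfe
body[7] sub  r2, r0, #16 → r2=0xbd
epilogue: pop r4=0x93, sp=0x71
epilogue: pop r1=0x9f, sp=0x72
epilogue: pop r0=0x28, sp=0x73
r3 is caller-saved → body value

REG = 0xfe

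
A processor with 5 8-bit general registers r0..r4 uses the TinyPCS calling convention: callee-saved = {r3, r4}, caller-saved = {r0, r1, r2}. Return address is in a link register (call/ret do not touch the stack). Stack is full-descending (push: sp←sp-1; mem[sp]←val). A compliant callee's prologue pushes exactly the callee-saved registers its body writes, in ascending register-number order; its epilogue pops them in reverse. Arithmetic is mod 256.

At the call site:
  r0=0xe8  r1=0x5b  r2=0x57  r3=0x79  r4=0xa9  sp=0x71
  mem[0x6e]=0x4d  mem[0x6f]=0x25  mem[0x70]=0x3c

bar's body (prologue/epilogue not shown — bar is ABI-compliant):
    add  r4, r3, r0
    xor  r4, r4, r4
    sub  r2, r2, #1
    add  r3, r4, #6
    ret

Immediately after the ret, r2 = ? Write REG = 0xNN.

REG = 0x56

prologue: push r3 → mem[0x70]=0x79, sp=0x70
prologue: push r4 → mem[0x6f]=0xa9, sp=0x6f
body[0] add  r4, r3, r0 → r4=0x61
body[1] xor  r4, r4, r4 → r4=0x00
body[2] sub  r2, r2, #1 → r2=0x56
body[3] add  r3, r4, #6 → r3=0x06
epilogue: pop r4=0xa9, sp=0x70
epilogue: pop r3=0x79, sp=0x71
r2 is caller-saved → body value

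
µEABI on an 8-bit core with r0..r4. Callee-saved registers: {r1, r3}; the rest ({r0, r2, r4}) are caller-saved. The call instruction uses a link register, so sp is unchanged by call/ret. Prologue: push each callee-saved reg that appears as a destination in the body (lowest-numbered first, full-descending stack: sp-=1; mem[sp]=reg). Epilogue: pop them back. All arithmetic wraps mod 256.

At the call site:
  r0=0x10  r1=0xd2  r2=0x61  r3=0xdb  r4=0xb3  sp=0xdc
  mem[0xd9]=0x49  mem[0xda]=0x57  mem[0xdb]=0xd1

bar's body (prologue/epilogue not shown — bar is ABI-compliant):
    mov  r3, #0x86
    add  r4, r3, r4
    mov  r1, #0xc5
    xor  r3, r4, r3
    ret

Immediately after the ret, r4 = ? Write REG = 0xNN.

prologue: push r1 -> mem[0xdb]=0xd2, sp=0xdb
prologue: push r3 -> mem[0xda]=0xdb, sp=0xda
body[0] mov  r3, #0x86 -> r3=0x86
body[1] add  r4, r3, r4 -> r4=0x39
body[2] mov  r1, #0xc5 -> r1=0xc5
body[3] xor  r3, r4, r3 -> r3=0xbf
epilogue: pop r3=0xdb, sp=0xdb
epilogue: pop r1=0xd2, sp=0xdc
r4 is caller-saved -> body value

REG = 0x39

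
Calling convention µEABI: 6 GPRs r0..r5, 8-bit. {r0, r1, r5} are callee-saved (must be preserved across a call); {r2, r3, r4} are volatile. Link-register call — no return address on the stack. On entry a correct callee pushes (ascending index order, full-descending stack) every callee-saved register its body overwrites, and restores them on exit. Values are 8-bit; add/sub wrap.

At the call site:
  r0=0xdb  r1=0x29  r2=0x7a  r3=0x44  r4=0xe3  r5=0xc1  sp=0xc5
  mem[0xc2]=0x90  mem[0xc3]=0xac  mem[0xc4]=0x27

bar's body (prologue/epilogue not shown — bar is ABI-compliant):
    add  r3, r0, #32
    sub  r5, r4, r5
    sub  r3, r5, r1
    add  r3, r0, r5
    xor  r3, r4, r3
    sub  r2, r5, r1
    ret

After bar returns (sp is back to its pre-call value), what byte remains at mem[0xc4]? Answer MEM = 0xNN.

MEM = 0xc1

prologue: push r5 → mem[0xc4]=0xc1, sp=0xc4
body[0] add  r3, r0, #32 → r3=0xfb
body[1] sub  r5, r4, r5 → r5=0x22
body[2] sub  r3, r5, r1 → r3=0xf9
body[3] add  r3, r0, r5 → r3=0xfd
body[4] xor  r3, r4, r3 → r3=0x1e
body[5] sub  r2, r5, r1 → r2=0xf9
epilogue: pop r5=0xc1, sp=0xc5
prologue pushed ['r5'] at ['0xc4']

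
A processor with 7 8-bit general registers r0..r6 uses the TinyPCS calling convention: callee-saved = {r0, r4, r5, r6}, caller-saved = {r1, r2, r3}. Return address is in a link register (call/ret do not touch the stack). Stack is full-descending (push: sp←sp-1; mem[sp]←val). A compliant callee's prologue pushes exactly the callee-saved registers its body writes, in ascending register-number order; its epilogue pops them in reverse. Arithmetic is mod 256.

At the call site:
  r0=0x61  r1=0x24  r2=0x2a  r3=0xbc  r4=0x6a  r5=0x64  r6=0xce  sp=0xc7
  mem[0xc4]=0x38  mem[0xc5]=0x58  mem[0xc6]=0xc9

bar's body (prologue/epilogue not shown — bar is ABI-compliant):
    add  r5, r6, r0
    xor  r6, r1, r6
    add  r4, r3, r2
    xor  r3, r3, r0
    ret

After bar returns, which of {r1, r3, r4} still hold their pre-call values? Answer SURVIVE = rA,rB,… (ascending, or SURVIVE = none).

prologue: push r4 → mem[0xc6]=0x6a, sp=0xc6
prologue: push r5 → mem[0xc5]=0x64, sp=0xc5
prologue: push r6 → mem[0xc4]=0xce, sp=0xc4
body[0] add  r5, r6, r0 → r5=0x2f
body[1] xor  r6, r1, r6 → r6=0xea
body[2] add  r4, r3, r2 → r4=0xe6
body[3] xor  r3, r3, r0 → r3=0xdd
epilogue: pop r6=0xce, sp=0xc5
epilogue: pop r5=0x64, sp=0xc6
epilogue: pop r4=0x6a, sp=0xc7
r1: caller-saved, written=False
r3: caller-saved, written=True
r4: callee-saved, written=True

SURVIVE = r1,r4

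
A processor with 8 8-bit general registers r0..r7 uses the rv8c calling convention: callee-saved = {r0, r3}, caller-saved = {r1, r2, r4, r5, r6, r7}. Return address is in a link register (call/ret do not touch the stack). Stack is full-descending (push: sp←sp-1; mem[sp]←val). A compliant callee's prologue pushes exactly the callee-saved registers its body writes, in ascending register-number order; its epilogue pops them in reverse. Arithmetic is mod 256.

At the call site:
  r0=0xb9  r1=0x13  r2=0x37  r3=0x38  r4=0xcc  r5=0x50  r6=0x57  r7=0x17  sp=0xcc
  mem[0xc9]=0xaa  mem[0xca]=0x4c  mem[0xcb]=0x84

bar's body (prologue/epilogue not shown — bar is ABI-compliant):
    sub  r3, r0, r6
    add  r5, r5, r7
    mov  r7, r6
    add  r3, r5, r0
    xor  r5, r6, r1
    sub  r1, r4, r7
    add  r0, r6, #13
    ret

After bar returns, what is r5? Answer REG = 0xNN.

REG = 0x44

prologue: push r0 → mem[0xcb]=0xb9, sp=0xcb
prologue: push r3 → mem[0xca]=0x38, sp=0xca
body[0] sub  r3, r0, r6 → r3=0x62
body[1] add  r5, r5, r7 → r5=0x67
body[2] mov  r7, r6 → r7=0x57
body[3] add  r3, r5, r0 → r3=0x20
body[4] xor  r5, r6, r1 → r5=0x44
body[5] sub  r1, r4, r7 → r1=0x75
body[6] add  r0, r6, #13 → r0=0x64
epilogue: pop r3=0x38, sp=0xcb
epilogue: pop r0=0xb9, sp=0xcc
r5 is caller-saved → body value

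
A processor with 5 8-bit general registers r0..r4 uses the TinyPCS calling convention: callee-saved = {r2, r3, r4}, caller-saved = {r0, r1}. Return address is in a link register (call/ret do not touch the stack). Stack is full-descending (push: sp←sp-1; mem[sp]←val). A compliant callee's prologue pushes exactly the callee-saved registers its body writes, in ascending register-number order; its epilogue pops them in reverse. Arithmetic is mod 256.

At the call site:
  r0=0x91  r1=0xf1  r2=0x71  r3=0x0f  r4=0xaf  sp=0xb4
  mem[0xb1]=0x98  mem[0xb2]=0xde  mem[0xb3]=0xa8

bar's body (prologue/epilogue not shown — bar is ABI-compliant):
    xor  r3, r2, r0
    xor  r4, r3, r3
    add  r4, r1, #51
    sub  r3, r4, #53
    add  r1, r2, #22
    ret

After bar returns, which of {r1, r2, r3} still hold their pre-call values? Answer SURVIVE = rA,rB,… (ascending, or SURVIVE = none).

SURVIVE = r2,r3

prologue: push r3 -> mem[0xb3]=0x0f, sp=0xb3
prologue: push r4 -> mem[0xb2]=0xaf, sp=0xb2
body[0] xor  r3, r2, r0 -> r3=0xe0
body[1] xor  r4, r3, r3 -> r4=0x00
body[2] add  r4, r1, #51 -> r4=0x24
body[3] sub  r3, r4, #53 -> r3=0xef
body[4] add  r1, r2, #22 -> r1=0x87
epilogue: pop r4=0xaf, sp=0xb3
epilogue: pop r3=0x0f, sp=0xb4
r1: caller-saved, written=True
r2: callee-saved, written=False
r3: callee-saved, written=True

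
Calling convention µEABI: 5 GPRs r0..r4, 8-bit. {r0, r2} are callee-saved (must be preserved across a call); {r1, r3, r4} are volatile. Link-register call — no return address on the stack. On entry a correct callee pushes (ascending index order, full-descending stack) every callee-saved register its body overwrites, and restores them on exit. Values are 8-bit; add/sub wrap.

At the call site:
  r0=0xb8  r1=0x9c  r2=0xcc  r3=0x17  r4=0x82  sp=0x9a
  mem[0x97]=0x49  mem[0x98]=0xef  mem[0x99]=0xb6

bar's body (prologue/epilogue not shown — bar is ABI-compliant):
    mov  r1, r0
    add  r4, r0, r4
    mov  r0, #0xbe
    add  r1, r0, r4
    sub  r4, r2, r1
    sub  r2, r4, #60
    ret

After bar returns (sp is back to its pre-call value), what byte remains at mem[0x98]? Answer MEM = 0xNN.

MEM = 0xcc

prologue: push r0 -> mem[0x99]=0xb8, sp=0x99
prologue: push r2 -> mem[0x98]=0xcc, sp=0x98
body[0] mov  r1, r0 -> r1=0xb8
body[1] add  r4, r0, r4 -> r4=0x3a
body[2] mov  r0, #0xbe -> r0=0xbe
body[3] add  r1, r0, r4 -> r1=0xf8
body[4] sub  r4, r2, r1 -> r4=0xd4
body[5] sub  r2, r4, #60 -> r2=0x98
epilogue: pop r2=0xcc, sp=0x99
epilogue: pop r0=0xb8, sp=0x9a
prologue pushed ['r0', 'r2'] at ['0x99', '0x98']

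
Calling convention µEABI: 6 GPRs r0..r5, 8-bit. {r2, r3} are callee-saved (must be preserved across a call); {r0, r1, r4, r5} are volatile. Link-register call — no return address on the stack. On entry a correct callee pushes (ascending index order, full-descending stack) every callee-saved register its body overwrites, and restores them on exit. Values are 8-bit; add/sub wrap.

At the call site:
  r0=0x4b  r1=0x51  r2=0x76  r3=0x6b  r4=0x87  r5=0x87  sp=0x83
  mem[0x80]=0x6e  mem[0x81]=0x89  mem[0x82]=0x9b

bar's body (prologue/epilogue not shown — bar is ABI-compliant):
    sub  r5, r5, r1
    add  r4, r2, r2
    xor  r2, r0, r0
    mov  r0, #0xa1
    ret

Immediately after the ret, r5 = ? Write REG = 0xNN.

REG = 0x36

prologue: push r2 → mem[0x82]=0x76, sp=0x82
body[0] sub  r5, r5, r1 → r5=0x36
body[1] add  r4, r2, r2 → r4=0xec
body[2] xor  r2, r0, r0 → r2=0x00
body[3] mov  r0, #0xa1 → r0=0xa1
epilogue: pop r2=0x76, sp=0x83
r5 is caller-saved → body value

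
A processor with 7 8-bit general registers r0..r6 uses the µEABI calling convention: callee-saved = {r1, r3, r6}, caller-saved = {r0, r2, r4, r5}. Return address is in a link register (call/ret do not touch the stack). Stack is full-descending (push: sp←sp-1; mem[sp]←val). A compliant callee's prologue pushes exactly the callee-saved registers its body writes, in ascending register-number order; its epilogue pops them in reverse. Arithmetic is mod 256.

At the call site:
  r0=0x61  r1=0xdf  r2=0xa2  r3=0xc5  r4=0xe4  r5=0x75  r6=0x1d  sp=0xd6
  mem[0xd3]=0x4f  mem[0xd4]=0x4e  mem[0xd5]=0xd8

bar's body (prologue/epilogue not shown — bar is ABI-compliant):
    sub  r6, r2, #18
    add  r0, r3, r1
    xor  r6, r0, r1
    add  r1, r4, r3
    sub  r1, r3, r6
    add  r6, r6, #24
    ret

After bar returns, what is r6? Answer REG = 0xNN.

REG = 0x1d

prologue: push r1 → mem[0xd5]=0xdf, sp=0xd5
prologue: push r6 → mem[0xd4]=0x1d, sp=0xd4
body[0] sub  r6, r2, #18 → r6=0x90
body[1] add  r0, r3, r1 → r0=0xa4
body[2] xor  r6, r0, r1 → r6=0x7b
body[3] add  r1, r4, r3 → r1=0xa9
body[4] sub  r1, r3, r6 → r1=0x4a
body[5] add  r6, r6, #24 → r6=0x93
epilogue: pop r6=0x1d, sp=0xd5
epilogue: pop r1=0xdf, sp=0xd6
r6 is callee-saved → restored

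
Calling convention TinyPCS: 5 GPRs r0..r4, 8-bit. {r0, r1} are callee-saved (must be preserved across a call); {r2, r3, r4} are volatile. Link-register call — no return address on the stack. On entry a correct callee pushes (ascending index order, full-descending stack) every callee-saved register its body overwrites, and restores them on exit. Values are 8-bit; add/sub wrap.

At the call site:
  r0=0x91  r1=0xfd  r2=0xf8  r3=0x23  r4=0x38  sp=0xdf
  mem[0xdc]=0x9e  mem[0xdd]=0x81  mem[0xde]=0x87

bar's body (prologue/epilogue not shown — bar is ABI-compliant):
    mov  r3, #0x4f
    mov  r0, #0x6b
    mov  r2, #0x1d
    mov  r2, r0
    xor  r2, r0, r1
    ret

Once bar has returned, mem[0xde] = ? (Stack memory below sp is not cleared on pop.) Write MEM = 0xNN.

prologue: push r0 -> mem[0xde]=0x91, sp=0xde
body[0] mov  r3, #0x4f -> r3=0x4f
body[1] mov  r0, #0x6b -> r0=0x6b
body[2] mov  r2, #0x1d -> r2=0x1d
body[3] mov  r2, r0 -> r2=0x6b
body[4] xor  r2, r0, r1 -> r2=0x96
epilogue: pop r0=0x91, sp=0xdf
prologue pushed ['r0'] at ['0xde']

MEM = 0x91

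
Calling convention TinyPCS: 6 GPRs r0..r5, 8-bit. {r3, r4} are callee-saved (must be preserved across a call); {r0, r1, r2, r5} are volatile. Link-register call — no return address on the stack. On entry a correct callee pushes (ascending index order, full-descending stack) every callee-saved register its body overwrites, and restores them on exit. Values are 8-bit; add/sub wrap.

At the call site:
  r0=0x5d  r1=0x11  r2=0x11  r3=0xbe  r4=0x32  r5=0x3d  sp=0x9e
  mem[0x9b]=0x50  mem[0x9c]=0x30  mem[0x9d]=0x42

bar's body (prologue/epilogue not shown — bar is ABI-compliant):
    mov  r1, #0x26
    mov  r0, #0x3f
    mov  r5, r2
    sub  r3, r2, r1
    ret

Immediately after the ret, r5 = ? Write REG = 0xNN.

prologue: push r3 → mem[0x9d]=0xbe, sp=0x9d
body[0] mov  r1, #0x26 → r1=0x26
body[1] mov  r0, #0x3f → r0=0x3f
body[2] mov  r5, r2 → r5=0x11
body[3] sub  r3, r2, r1 → r3=0xeb
epilogue: pop r3=0xbe, sp=0x9e
r5 is caller-saved → body value

REG = 0x11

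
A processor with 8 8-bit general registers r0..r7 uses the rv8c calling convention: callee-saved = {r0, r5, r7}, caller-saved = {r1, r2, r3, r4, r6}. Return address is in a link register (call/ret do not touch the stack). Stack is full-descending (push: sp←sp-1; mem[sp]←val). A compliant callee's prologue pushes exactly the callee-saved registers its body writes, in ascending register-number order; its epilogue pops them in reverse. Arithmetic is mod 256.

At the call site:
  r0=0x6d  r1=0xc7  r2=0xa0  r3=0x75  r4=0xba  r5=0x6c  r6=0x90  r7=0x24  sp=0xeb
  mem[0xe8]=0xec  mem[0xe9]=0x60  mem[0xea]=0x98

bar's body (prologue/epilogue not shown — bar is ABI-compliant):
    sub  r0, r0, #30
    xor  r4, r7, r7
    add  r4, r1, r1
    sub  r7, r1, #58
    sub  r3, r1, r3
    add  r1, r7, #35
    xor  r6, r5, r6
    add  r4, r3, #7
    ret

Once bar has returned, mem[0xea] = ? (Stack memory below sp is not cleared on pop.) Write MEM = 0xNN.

prologue: push r0 -> mem[0xea]=0x6d, sp=0xea
prologue: push r7 -> mem[0xe9]=0x24, sp=0xe9
body[0] sub  r0, r0, #30 -> r0=0x4f
body[1] xor  r4, r7, r7 -> r4=0x00
body[2] add  r4, r1, r1 -> r4=0x8e
body[3] sub  r7, r1, #58 -> r7=0x8d
body[4] sub  r3, r1, r3 -> r3=0x52
body[5] add  r1, r7, #35 -> r1=0xb0
body[6] xor  r6, r5, r6 -> r6=0xfc
body[7] add  r4, r3, #7 -> r4=0x59
epilogue: pop r7=0x24, sp=0xea
epilogue: pop r0=0x6d, sp=0xeb
prologue pushed ['r0', 'r7'] at ['0xea', '0xe9']

MEM = 0x6d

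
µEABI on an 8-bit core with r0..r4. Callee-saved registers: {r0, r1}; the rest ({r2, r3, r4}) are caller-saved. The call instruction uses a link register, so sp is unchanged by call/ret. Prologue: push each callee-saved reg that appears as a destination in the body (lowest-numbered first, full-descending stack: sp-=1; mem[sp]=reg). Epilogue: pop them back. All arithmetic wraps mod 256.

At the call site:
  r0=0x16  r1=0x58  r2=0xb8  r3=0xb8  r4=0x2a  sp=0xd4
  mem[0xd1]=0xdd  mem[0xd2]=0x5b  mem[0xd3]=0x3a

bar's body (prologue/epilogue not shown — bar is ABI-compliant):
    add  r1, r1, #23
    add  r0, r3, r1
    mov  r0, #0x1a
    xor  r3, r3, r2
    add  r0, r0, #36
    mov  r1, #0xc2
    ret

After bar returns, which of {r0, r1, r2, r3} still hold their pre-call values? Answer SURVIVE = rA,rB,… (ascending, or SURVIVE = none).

SURVIVE = r0,r1,r2

prologue: push r0 → mem[0xd3]=0x16, sp=0xd3
prologue: push r1 → mem[0xd2]=0x58, sp=0xd2
body[0] add  r1, r1, #23 → r1=0x6f
body[1] add  r0, r3, r1 → r0=0x27
body[2] mov  r0, #0x1a → r0=0x1a
body[3] xor  r3, r3, r2 → r3=0x00
body[4] add  r0, r0, #36 → r0=0x3e
body[5] mov  r1, #0xc2 → r1=0xc2
epilogue: pop r1=0x58, sp=0xd3
epilogue: pop r0=0x16, sp=0xd4
r0: callee-saved, written=True
r1: callee-saved, written=True
r2: caller-saved, written=False
r3: caller-saved, written=True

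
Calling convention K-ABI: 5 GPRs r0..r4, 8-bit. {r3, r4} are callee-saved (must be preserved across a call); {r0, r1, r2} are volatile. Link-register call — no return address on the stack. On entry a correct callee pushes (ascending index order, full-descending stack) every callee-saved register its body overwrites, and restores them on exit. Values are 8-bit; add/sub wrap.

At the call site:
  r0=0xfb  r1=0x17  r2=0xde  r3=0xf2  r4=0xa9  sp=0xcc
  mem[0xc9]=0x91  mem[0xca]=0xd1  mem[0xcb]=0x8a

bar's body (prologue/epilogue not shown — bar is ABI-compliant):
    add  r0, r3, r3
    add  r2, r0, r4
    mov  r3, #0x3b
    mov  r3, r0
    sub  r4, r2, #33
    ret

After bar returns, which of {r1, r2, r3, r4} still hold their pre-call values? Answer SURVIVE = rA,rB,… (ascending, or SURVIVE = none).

prologue: push r3 → mem[0xcb]=0xf2, sp=0xcb
prologue: push r4 → mem[0xca]=0xa9, sp=0xca
body[0] add  r0, r3, r3 → r0=0xe4
body[1] add  r2, r0, r4 → r2=0x8d
body[2] mov  r3, #0x3b → r3=0x3b
body[3] mov  r3, r0 → r3=0xe4
body[4] sub  r4, r2, #33 → r4=0x6c
epilogue: pop r4=0xa9, sp=0xcb
epilogue: pop r3=0xf2, sp=0xcc
r1: caller-saved, written=False
r2: caller-saved, written=True
r3: callee-saved, written=True
r4: callee-saved, written=True

SURVIVE = r1,r3,r4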